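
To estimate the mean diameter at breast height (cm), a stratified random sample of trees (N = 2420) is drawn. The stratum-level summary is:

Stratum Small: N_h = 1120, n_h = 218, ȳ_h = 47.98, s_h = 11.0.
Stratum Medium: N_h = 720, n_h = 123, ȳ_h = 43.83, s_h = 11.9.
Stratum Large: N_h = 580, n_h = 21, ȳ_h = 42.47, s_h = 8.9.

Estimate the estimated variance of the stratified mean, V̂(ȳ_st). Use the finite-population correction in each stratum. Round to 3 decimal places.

V̂(ȳ_st) ≈ 0.389

V̂(ȳ_st) = Σ W_h² (1 − n_h/N_h) s_h²/n_h, with W_h = N_h/N and N = 2420:
  stratum Small: (1120/2420)²·(1 − 218/1120)·11.0²/218 = 0.0957465
  stratum Medium: (720/2420)²·(1 − 123/720)·11.9²/123 = 0.0845016
  stratum Large: (580/2420)²·(1 − 21/580)·8.9²/21 = 0.208819
V̂(ȳ_st) = 0.389067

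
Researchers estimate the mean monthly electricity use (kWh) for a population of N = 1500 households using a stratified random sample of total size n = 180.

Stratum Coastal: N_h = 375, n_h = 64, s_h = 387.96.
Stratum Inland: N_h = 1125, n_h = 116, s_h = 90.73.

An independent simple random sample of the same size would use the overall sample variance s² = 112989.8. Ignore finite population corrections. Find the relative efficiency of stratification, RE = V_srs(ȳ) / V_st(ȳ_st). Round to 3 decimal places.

V̂(ȳ_st) = Σ W_h² s_h²/n_h, with W_h = N_h/N and N = 1500:
  stratum Coastal: (375/1500)²·387.96²/64 = 146.985
  stratum Inland: (1125/1500)²·90.73²/116 = 39.9178
V_st = 186.903
V_srs = s²/n = 112989.8/180 = 627.721
Relative efficiency = V_srs / V_st = 627.721/186.903 = 3.3585

RE ≈ 3.359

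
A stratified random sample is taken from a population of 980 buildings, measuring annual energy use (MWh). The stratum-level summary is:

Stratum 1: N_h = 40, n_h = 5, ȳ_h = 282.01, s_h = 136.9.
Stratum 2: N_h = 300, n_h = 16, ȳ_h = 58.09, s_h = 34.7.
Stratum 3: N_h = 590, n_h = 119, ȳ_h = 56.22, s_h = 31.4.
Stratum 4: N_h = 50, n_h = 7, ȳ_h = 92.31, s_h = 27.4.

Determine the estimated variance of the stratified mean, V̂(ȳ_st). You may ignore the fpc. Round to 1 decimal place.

V̂(ȳ_st) ≈ 16.6

V̂(ȳ_st) = Σ W_h² s_h²/n_h, with W_h = N_h/N and N = 980:
  stratum 1: (40/980)²·136.9²/5 = 6.2446
  stratum 2: (300/980)²·34.7²/16 = 7.05228
  stratum 3: (590/980)²·31.4²/119 = 3.00306
  stratum 4: (50/980)²·27.4²/7 = 0.279184
V̂(ȳ_st) = 16.5791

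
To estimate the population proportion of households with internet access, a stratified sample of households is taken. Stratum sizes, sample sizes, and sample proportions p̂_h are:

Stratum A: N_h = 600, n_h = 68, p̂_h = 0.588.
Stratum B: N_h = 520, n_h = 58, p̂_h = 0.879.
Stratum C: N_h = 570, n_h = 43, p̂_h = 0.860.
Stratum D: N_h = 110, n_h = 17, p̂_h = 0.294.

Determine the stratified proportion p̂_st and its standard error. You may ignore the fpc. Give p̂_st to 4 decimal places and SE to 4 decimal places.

p̂_st ≈ 0.7402, SE ≈ 0.0299

N = 1800; stratum weights W_h = N_h/N.
p̂_st = Σ W_h p̂_h = (600·0.588 + 520·0.879 + 570·0.860 + 110·0.294)/1800 = 0.74023
V̂(p̂_st) = Σ W_h² p̂_h(1−p̂_h)/(n_h−1):
  stratum A: (600/1800)²·0.588·0.412/67 = 0.000401751
  stratum B: (520/1800)²·0.879·0.121/57 = 0.000155726
  stratum C: (570/1800)²·0.860·0.140/42 = 0.000287463
  stratum D: (110/1800)²·0.294·0.706/16 = 4.84476e-05
V̂(p̂_st) = 0.000893388; SE = √V̂ = 0.0298896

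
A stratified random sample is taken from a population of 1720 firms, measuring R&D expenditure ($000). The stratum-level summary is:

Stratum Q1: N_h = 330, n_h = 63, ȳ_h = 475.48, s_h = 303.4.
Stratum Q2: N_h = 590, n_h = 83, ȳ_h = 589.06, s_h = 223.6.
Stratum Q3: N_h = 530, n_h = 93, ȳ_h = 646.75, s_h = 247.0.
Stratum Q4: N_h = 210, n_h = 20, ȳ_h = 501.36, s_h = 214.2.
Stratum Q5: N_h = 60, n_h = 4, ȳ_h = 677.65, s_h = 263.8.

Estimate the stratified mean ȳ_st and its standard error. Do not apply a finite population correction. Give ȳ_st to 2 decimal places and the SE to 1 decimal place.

ȳ_st ≈ 577.43, SE ≈ 15.6

ȳ_st = Σ W_h ȳ_h = (330·475.48 + 590·589.06 + 530·646.75 + 210·501.36 + 60·677.65)/1720 = 577.42785
V̂(ȳ_st) = Σ W_h² s_h²/n_h, with W_h = N_h/N and N = 1720:
  stratum Q1: (330/1720)²·303.4²/63 = 53.7851
  stratum Q2: (590/1720)²·223.6²/83 = 70.8782
  stratum Q3: (530/1720)²·247.0²/93 = 62.2882
  stratum Q4: (210/1720)²·214.2²/20 = 34.1972
  stratum Q5: (60/1720)²·263.8²/4 = 21.1707
V̂(ȳ_st) = 242.319
SE(ȳ_st) = √242.319 = 15.5666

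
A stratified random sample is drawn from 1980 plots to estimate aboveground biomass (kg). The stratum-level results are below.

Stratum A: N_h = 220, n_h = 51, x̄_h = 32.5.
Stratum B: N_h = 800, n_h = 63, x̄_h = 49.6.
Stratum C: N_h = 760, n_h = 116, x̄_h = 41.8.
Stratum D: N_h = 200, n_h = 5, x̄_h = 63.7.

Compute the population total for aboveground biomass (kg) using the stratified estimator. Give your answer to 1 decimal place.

τ̂_st ≈ 91338.0

τ̂_st = Σ N_h x̄_h = 220·32.5 + 800·49.6 + 760·41.8 + 200·63.7 = 91338.0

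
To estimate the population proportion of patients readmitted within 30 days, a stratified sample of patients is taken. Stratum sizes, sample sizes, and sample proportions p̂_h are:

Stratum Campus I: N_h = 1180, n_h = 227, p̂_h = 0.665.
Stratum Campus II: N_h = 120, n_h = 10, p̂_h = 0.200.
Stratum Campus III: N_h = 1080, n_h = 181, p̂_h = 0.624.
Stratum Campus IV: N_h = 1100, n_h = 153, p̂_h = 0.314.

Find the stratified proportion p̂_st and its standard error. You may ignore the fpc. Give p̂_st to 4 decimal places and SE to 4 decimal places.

N = 3480; stratum weights W_h = N_h/N.
p̂_st = Σ W_h p̂_h = (1180·0.665 + 120·0.200 + 1080·0.624 + 1100·0.314)/3480 = 0.52529
V̂(p̂_st) = Σ W_h² p̂_h(1−p̂_h)/(n_h−1):
  stratum Campus I: (1180/3480)²·0.665·0.335/226 = 0.000113335
  stratum Campus II: (120/3480)²·0.200·0.800/9 = 2.11389e-05
  stratum Campus III: (1080/3480)²·0.624·0.376/180 = 0.000125542
  stratum Campus IV: (1100/3480)²·0.314·0.686/152 = 0.000141591
V̂(p̂_st) = 0.000401607; SE = √V̂ = 0.0200401

p̂_st ≈ 0.5253, SE ≈ 0.0200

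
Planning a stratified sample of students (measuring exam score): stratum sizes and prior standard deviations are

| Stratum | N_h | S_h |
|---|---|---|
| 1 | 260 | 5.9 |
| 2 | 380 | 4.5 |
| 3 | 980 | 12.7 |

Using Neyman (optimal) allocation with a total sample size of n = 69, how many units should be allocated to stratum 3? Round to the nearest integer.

Neyman allocation: n_h = n · N_h S_h / Σ N_i S_i, with n = 69.
  stratum 1: N_h·S_h = 260·5.9 = 1534.00
  stratum 2: N_h·S_h = 380·4.5 = 1710.00
  stratum 3: N_h·S_h = 980·12.7 = 12446.00
Σ N_h S_h = 15690.00
n for stratum 3 = 69·12446.00/15690.00 = 54.734 → 55

55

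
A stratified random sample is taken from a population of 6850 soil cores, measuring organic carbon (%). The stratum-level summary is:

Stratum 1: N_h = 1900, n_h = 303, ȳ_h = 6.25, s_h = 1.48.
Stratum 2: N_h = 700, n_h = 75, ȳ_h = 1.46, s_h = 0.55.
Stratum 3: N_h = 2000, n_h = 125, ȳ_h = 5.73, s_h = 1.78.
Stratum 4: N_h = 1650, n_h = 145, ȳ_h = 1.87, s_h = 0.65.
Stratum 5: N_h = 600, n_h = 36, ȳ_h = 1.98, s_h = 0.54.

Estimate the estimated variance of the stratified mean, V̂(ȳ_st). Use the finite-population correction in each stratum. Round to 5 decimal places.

V̂(ȳ_st) = Σ W_h² (1 − n_h/N_h) s_h²/n_h, with W_h = N_h/N and N = 6850:
  stratum 1: (1900/6850)²·(1 − 303/1900)·1.48²/303 = 0.000467475
  stratum 2: (700/6850)²·(1 − 75/700)·0.55²/75 = 3.76063e-05
  stratum 3: (2000/6850)²·(1 − 125/2000)·1.78²/125 = 0.00202572
  stratum 4: (1650/6850)²·(1 − 145/1650)·0.65²/145 = 0.000154205
  stratum 5: (600/6850)²·(1 − 36/600)·0.54²/36 = 5.84163e-05
V̂(ȳ_st) = 0.00274343

V̂(ȳ_st) ≈ 0.00274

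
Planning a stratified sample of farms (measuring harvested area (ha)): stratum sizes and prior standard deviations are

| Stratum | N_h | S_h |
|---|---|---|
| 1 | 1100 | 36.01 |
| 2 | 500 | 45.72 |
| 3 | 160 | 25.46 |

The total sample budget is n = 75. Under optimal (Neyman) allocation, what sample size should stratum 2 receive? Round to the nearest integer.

26

Neyman allocation: n_h = n · N_h S_h / Σ N_i S_i, with n = 75.
  stratum 1: N_h·S_h = 1100·36.01 = 39611.00
  stratum 2: N_h·S_h = 500·45.72 = 22860.00
  stratum 3: N_h·S_h = 160·25.46 = 4073.60
Σ N_h S_h = 66544.60
n for stratum 2 = 75·22860.00/66544.60 = 25.765 → 26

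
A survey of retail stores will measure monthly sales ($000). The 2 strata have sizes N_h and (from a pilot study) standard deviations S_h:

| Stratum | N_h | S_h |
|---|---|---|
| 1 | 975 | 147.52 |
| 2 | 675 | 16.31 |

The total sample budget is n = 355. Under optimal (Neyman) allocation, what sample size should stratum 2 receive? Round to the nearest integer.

25

Neyman allocation: n_h = n · N_h S_h / Σ N_i S_i, with n = 355.
  stratum 1: N_h·S_h = 975·147.52 = 143832.00
  stratum 2: N_h·S_h = 675·16.31 = 11009.25
Σ N_h S_h = 154841.25
n for stratum 2 = 355·11009.25/154841.25 = 25.241 → 25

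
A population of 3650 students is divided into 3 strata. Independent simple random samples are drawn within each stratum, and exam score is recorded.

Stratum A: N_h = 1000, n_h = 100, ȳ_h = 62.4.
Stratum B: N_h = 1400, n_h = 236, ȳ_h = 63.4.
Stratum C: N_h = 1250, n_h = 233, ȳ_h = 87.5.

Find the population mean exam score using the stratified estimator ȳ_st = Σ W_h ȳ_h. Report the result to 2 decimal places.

N = Σ N_h = 3650. Stratum weights W_h = N_h/N.
ȳ_st = (1000·62.4 + 1400·63.4 + 1250·87.5) / 3650 = 71.3795

ȳ_st ≈ 71.38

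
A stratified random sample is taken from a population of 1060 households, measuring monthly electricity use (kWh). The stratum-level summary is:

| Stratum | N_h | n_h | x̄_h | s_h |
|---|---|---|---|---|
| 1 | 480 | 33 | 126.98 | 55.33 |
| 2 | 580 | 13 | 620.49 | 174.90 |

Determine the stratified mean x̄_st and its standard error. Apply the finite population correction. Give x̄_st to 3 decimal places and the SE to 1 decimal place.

x̄_st ≈ 397.014, SE ≈ 26.6

x̄_st = Σ W_h x̄_h = (480·126.98 + 580·620.49)/1060 = 397.01377
V̂(x̄_st) = Σ W_h² (1 − n_h/N_h) s_h²/n_h, with W_h = N_h/N and N = 1060:
  stratum 1: (480/1060)²·(1 − 33/480)·55.33²/33 = 17.7151
  stratum 2: (580/1060)²·(1 − 13/580)·174.90²/13 = 688.709
V̂(x̄_st) = 706.424
SE(x̄_st) = √706.424 = 26.5786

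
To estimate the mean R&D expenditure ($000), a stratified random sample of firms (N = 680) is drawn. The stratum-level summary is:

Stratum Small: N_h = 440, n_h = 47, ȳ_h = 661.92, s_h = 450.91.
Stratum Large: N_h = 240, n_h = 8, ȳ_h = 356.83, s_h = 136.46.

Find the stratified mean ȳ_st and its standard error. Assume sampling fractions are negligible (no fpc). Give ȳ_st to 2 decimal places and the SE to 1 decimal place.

ȳ_st ≈ 554.24, SE ≈ 45.8

ȳ_st = Σ W_h ȳ_h = (440·661.92 + 240·356.83)/680 = 554.24118
V̂(ȳ_st) = Σ W_h² s_h²/n_h, with W_h = N_h/N and N = 680:
  stratum Small: (440/680)²·450.91²/47 = 1811.21
  stratum Large: (240/680)²·136.46²/8 = 289.952
V̂(ȳ_st) = 2101.16
SE(ȳ_st) = √2101.16 = 45.8385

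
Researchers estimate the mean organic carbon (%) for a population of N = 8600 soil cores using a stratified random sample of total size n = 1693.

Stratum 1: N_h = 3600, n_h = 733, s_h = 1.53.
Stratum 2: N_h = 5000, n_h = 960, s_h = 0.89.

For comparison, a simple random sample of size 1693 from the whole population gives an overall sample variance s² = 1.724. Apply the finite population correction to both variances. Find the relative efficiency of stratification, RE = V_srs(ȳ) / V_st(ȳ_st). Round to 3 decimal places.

RE ≈ 1.219

V̂(ȳ_st) = Σ W_h² (1 − n_h/N_h) s_h²/n_h, with W_h = N_h/N and N = 8600:
  stratum 1: (3600/8600)²·(1 − 733/3600)·1.53²/733 = 0.000445669
  stratum 2: (5000/8600)²·(1 − 960/5000)·0.89²/960 = 0.000225353
V_st = 0.000671022
V_srs = (1 − 1693/8600)·1.724/1693 = 0.000817846
Relative efficiency = V_srs / V_st = 0.000817846/0.000671022 = 1.2188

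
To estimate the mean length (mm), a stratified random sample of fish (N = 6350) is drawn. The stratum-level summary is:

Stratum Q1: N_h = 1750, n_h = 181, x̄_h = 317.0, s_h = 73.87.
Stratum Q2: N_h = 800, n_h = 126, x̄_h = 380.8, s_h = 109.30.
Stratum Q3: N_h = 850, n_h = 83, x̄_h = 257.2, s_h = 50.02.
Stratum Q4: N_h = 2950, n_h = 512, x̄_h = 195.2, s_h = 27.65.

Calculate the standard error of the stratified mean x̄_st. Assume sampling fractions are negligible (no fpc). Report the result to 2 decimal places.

SE(x̄_st) ≈ 2.16

V̂(x̄_st) = Σ W_h² s_h²/n_h, with W_h = N_h/N and N = 6350:
  stratum Q1: (1750/6350)²·73.87²/181 = 2.28974
  stratum Q2: (800/6350)²·109.30²/126 = 1.50488
  stratum Q3: (850/6350)²·50.02²/83 = 0.540132
  stratum Q4: (2950/6350)²·27.65²/512 = 0.322268
V̂(x̄_st) = 4.65702
SE(x̄_st) = √4.65702 = 2.15801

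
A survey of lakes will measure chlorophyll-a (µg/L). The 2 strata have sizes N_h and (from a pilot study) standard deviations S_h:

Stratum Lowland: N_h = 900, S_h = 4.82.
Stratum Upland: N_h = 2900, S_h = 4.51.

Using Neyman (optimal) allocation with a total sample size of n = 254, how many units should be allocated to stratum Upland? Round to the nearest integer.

Neyman allocation: n_h = n · N_h S_h / Σ N_i S_i, with n = 254.
  stratum Lowland: N_h·S_h = 900·4.82 = 4338.00
  stratum Upland: N_h·S_h = 2900·4.51 = 13079.00
Σ N_h S_h = 17417.00
n for stratum Upland = 254·13079.00/17417.00 = 190.737 → 191

191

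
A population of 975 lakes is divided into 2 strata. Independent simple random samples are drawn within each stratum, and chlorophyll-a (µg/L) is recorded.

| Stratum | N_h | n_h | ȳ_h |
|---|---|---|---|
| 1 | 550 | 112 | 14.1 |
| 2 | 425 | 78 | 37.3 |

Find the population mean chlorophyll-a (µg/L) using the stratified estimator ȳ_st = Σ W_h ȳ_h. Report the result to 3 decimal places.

N = Σ N_h = 975. Stratum weights W_h = N_h/N.
ȳ_st = (550·14.1 + 425·37.3) / 975 = 24.21282

ȳ_st ≈ 24.213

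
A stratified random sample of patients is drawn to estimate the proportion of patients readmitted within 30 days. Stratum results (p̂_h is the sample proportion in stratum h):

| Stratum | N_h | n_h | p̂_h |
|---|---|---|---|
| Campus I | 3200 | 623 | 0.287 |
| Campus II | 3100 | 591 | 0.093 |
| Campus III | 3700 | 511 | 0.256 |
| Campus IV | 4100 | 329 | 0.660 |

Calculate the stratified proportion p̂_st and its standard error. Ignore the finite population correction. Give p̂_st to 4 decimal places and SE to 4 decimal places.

p̂_st ≈ 0.3447, SE ≈ 0.0104

N = 14100; stratum weights W_h = N_h/N.
p̂_st = Σ W_h p̂_h = (3200·0.287 + 3100·0.093 + 3700·0.256 + 4100·0.660)/14100 = 0.34467
V̂(p̂_st) = Σ W_h² p̂_h(1−p̂_h)/(n_h−1):
  stratum Campus I: (3200/14100)²·0.287·0.713/622 = 1.6945e-05
  stratum Campus II: (3100/14100)²·0.093·0.907/590 = 6.91072e-06
  stratum Campus III: (3700/14100)²·0.256·0.744/510 = 2.57163e-05
  stratum Campus IV: (4100/14100)²·0.660·0.340/328 = 5.78467e-05
V̂(p̂_st) = 0.000107419; SE = √V̂ = 0.0103643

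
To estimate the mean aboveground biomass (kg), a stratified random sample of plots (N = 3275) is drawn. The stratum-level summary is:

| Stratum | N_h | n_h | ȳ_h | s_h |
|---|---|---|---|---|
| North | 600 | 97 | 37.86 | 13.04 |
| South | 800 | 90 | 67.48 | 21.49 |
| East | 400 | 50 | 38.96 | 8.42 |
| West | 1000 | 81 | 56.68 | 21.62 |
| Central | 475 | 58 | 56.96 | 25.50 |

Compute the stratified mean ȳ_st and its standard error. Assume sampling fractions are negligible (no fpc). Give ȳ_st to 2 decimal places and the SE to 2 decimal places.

ȳ_st = Σ W_h ȳ_h = (600·37.86 + 800·67.48 + 400·38.96 + 1000·56.68 + 475·56.96)/3275 = 53.74656
V̂(ȳ_st) = Σ W_h² s_h²/n_h, with W_h = N_h/N and N = 3275:
  stratum North: (600/3275)²·13.04²/97 = 0.0588387
  stratum South: (800/3275)²·21.49²/90 = 0.306188
  stratum East: (400/3275)²·8.42²/50 = 0.021152
  stratum West: (1000/3275)²·21.62²/81 = 0.538027
  stratum Central: (475/3275)²·25.50²/58 = 0.23584
V̂(ȳ_st) = 1.16004
SE(ȳ_st) = √1.16004 = 1.07705

ȳ_st ≈ 53.75, SE ≈ 1.08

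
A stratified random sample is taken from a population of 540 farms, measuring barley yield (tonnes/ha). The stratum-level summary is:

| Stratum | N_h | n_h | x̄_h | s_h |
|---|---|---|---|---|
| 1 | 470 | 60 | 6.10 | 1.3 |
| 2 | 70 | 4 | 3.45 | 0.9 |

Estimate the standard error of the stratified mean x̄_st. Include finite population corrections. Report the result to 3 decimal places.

SE(x̄_st) ≈ 0.148

V̂(x̄_st) = Σ W_h² (1 − n_h/N_h) s_h²/n_h, with W_h = N_h/N and N = 540:
  stratum 1: (470/540)²·(1 − 60/470)·1.3²/60 = 0.0186136
  stratum 2: (70/540)²·(1 − 4/70)·0.9²/4 = 0.00320833
V̂(x̄_st) = 0.0218219
SE(x̄_st) = √0.0218219 = 0.147722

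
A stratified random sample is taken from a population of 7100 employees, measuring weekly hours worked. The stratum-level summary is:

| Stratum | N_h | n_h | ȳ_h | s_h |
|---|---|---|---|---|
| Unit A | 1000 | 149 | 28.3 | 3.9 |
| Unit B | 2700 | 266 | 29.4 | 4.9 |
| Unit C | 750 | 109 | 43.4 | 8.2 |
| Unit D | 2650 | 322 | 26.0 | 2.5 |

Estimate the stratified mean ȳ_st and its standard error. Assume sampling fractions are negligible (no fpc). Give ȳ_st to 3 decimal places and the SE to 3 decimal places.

ȳ_st ≈ 29.455, SE ≈ 0.157

ȳ_st = Σ W_h ȳ_h = (1000·28.3 + 2700·29.4 + 750·43.4 + 2650·26.0)/7100 = 29.45493
V̂(ȳ_st) = Σ W_h² s_h²/n_h, with W_h = N_h/N and N = 7100:
  stratum Unit A: (1000/7100)²·3.9²/149 = 0.00202501
  stratum Unit B: (2700/7100)²·4.9²/266 = 0.0130533
  stratum Unit C: (750/7100)²·8.2²/109 = 0.00688346
  stratum Unit D: (2650/7100)²·2.5²/322 = 0.00270395
V̂(ȳ_st) = 0.0246658
SE(ȳ_st) = √0.0246658 = 0.157053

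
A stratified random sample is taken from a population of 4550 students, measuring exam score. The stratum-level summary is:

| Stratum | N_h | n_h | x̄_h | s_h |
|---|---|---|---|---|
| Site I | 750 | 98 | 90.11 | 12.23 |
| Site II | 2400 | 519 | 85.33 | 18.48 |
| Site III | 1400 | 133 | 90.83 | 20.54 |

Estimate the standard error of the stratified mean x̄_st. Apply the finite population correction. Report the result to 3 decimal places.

SE(x̄_st) ≈ 0.672

V̂(x̄_st) = Σ W_h² (1 − n_h/N_h) s_h²/n_h, with W_h = N_h/N and N = 4550:
  stratum Site I: (750/4550)²·(1 − 98/750)·12.23²/98 = 0.0360506
  stratum Site II: (2400/4550)²·(1 − 519/2400)·18.48²/519 = 0.143487
  stratum Site III: (1400/4550)²·(1 − 133/1400)·20.54²/133 = 0.271789
V̂(x̄_st) = 0.451327
SE(x̄_st) = √0.451327 = 0.671808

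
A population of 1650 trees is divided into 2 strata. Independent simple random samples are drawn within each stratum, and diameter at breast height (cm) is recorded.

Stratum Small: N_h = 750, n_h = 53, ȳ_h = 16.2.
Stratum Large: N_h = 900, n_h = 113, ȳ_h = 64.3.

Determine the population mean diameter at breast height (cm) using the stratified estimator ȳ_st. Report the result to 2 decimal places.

ȳ_st ≈ 42.44

N = Σ N_h = 1650. Stratum weights W_h = N_h/N.
ȳ_st = (750·16.2 + 900·64.3) / 1650 = 42.4364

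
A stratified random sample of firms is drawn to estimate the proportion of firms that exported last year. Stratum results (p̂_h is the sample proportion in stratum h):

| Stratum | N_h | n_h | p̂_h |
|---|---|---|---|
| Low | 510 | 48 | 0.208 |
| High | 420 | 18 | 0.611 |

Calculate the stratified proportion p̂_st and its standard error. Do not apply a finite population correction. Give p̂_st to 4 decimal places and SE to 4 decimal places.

p̂_st ≈ 0.3900, SE ≈ 0.0625

N = 930; stratum weights W_h = N_h/N.
p̂_st = Σ W_h p̂_h = (510·0.208 + 420·0.611)/930 = 0.39000
V̂(p̂_st) = Σ W_h² p̂_h(1−p̂_h)/(n_h−1):
  stratum Low: (510/930)²·0.208·0.792/47 = 0.00105406
  stratum High: (420/930)²·0.611·0.389/17 = 0.00285151
V̂(p̂_st) = 0.00390557; SE = √V̂ = 0.0624945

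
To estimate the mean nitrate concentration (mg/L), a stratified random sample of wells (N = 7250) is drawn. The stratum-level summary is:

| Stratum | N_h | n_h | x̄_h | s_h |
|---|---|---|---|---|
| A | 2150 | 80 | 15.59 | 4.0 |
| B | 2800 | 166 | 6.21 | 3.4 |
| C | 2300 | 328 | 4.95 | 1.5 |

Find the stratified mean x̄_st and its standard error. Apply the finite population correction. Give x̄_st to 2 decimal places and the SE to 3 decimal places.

x̄_st = Σ W_h x̄_h = (2150·15.59 + 2800·6.21 + 2300·4.95)/7250 = 8.59193
V̂(x̄_st) = Σ W_h² (1 − n_h/N_h) s_h²/n_h, with W_h = N_h/N and N = 7250:
  stratum A: (2150/7250)²·(1 − 80/2150)·4.0²/80 = 0.0169341
  stratum B: (2800/7250)²·(1 − 166/2800)·3.4²/166 = 0.00977119
  stratum C: (2300/7250)²·(1 − 328/2300)·1.5²/328 = 0.000591926
V̂(x̄_st) = 0.0272972
SE(x̄_st) = √0.0272972 = 0.165219

x̄_st ≈ 8.59, SE ≈ 0.165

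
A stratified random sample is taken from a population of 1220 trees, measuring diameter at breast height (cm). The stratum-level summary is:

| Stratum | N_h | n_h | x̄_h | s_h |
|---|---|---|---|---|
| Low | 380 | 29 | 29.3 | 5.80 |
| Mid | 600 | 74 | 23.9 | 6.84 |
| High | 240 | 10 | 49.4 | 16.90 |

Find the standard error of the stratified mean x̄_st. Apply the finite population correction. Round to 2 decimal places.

V̂(x̄_st) = Σ W_h² (1 − n_h/N_h) s_h²/n_h, with W_h = N_h/N and N = 1220:
  stratum Low: (380/1220)²·(1 − 29/380)·5.80²/29 = 0.103951
  stratum Mid: (600/1220)²·(1 − 74/600)·6.84²/74 = 0.13406
  stratum High: (240/1220)²·(1 − 10/240)·16.90²/10 = 1.05924
V̂(x̄_st) = 1.29725
SE(x̄_st) = √1.29725 = 1.13897

SE(x̄_st) ≈ 1.14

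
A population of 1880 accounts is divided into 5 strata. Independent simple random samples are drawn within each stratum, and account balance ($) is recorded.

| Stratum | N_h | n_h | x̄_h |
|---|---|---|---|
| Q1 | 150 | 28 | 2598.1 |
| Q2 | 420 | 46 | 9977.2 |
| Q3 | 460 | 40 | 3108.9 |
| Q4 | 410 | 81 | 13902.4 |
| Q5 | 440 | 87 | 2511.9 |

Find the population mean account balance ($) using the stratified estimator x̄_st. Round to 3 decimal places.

x̄_st ≈ 6816.730

N = Σ N_h = 1880. Stratum weights W_h = N_h/N.
x̄_st = (150·2598.1 + 420·9977.2 + 460·3108.9 + 410·13902.4 + 440·2511.9) / 1880 = 6816.73032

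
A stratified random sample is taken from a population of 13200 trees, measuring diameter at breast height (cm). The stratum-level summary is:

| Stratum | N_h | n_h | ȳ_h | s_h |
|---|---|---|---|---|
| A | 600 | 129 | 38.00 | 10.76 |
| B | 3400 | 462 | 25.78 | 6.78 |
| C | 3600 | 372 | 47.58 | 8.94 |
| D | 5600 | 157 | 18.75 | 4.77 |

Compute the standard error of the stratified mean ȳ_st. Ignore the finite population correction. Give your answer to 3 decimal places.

SE(ȳ_st) ≈ 0.225

V̂(ȳ_st) = Σ W_h² s_h²/n_h, with W_h = N_h/N and N = 13200:
  stratum A: (600/13200)²·10.76²/129 = 0.00185434
  stratum B: (3400/13200)²·6.78²/462 = 0.00660127
  stratum C: (3600/13200)²·8.94²/372 = 0.0159805
  stratum D: (5600/13200)²·4.77²/157 = 0.0260835
V̂(ȳ_st) = 0.0505195
SE(ȳ_st) = √0.0505195 = 0.224766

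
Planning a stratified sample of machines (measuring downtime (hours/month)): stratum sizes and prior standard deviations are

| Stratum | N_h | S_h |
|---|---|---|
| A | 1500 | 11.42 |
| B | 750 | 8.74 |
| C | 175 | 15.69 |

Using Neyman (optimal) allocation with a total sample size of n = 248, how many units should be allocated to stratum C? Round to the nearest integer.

Neyman allocation: n_h = n · N_h S_h / Σ N_i S_i, with n = 248.
  stratum A: N_h·S_h = 1500·11.42 = 17130.00
  stratum B: N_h·S_h = 750·8.74 = 6555.00
  stratum C: N_h·S_h = 175·15.69 = 2745.75
Σ N_h S_h = 26430.75
n for stratum C = 248·2745.75/26430.75 = 25.763 → 26

26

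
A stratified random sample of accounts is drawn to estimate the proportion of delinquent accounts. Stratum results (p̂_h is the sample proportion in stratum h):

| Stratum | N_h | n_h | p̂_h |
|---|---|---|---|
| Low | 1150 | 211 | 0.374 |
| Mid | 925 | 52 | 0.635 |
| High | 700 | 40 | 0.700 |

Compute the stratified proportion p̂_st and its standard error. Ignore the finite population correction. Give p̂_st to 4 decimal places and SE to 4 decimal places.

N = 2775; stratum weights W_h = N_h/N.
p̂_st = Σ W_h p̂_h = (1150·0.374 + 925·0.635 + 700·0.700)/2775 = 0.54323
V̂(p̂_st) = Σ W_h² p̂_h(1−p̂_h)/(n_h−1):
  stratum Low: (1150/2775)²·0.374·0.626/210 = 0.000191468
  stratum Mid: (925/2775)²·0.635·0.365/51 = 0.000504956
  stratum High: (700/2775)²·0.700·0.300/39 = 0.00034263
V̂(p̂_st) = 0.00103905; SE = √V̂ = 0.0322344

p̂_st ≈ 0.5432, SE ≈ 0.0322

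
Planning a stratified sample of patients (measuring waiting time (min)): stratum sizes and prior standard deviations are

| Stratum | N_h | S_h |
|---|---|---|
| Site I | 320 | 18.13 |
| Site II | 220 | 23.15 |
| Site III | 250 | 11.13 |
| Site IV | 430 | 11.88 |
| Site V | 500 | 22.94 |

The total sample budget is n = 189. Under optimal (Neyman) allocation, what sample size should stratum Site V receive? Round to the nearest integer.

Neyman allocation: n_h = n · N_h S_h / Σ N_i S_i, with n = 189.
  stratum Site I: N_h·S_h = 320·18.13 = 5801.60
  stratum Site II: N_h·S_h = 220·23.15 = 5093.00
  stratum Site III: N_h·S_h = 250·11.13 = 2782.50
  stratum Site IV: N_h·S_h = 430·11.88 = 5108.40
  stratum Site V: N_h·S_h = 500·22.94 = 11470.00
Σ N_h S_h = 30255.50
n for stratum Site V = 189·11470.00/30255.50 = 71.651 → 72

72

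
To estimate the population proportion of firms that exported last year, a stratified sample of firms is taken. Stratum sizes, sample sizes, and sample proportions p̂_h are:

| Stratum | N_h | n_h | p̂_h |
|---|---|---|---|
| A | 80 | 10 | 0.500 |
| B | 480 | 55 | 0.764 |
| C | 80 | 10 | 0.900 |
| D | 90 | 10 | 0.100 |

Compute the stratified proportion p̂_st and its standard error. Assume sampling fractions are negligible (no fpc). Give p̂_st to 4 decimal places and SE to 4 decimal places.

p̂_st ≈ 0.6681, SE ≈ 0.0453

N = 730; stratum weights W_h = N_h/N.
p̂_st = Σ W_h p̂_h = (80·0.500 + 480·0.764 + 80·0.900 + 90·0.100)/730 = 0.66811
V̂(p̂_st) = Σ W_h² p̂_h(1−p̂_h)/(n_h−1):
  stratum A: (80/730)²·0.500·0.500/9 = 0.000333604
  stratum B: (480/730)²·0.764·0.236/54 = 0.0014436
  stratum C: (80/730)²·0.900·0.100/9 = 0.000120098
  stratum D: (90/730)²·0.100·0.900/9 = 0.000151998
V̂(p̂_st) = 0.00204931; SE = √V̂ = 0.0452693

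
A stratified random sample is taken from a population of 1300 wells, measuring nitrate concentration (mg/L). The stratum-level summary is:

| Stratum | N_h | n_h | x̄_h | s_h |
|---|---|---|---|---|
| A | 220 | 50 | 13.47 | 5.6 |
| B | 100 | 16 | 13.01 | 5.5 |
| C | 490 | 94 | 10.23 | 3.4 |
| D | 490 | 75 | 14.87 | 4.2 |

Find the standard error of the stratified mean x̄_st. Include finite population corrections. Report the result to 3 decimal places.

V̂(x̄_st) = Σ W_h² (1 − n_h/N_h) s_h²/n_h, with W_h = N_h/N and N = 1300:
  stratum A: (220/1300)²·(1 − 50/220)·5.6²/50 = 0.01388
  stratum B: (100/1300)²·(1 − 16/100)·5.5²/16 = 0.00939719
  stratum C: (490/1300)²·(1 − 94/490)·3.4²/94 = 0.01412
  stratum D: (490/1300)²·(1 − 75/490)·4.2²/75 = 0.0283005
V̂(x̄_st) = 0.0656978
SE(x̄_st) = √0.0656978 = 0.256316

SE(x̄_st) ≈ 0.256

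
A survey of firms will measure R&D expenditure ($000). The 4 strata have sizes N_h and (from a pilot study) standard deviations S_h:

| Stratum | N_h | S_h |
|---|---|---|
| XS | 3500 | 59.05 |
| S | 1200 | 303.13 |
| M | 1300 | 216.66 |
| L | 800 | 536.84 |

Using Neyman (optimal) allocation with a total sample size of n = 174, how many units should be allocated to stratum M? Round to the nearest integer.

Neyman allocation: n_h = n · N_h S_h / Σ N_i S_i, with n = 174.
  stratum XS: N_h·S_h = 3500·59.05 = 206675.00
  stratum S: N_h·S_h = 1200·303.13 = 363756.00
  stratum M: N_h·S_h = 1300·216.66 = 281658.00
  stratum L: N_h·S_h = 800·536.84 = 429472.00
Σ N_h S_h = 1281561.00
n for stratum M = 174·281658.00/1281561.00 = 38.241 → 38

38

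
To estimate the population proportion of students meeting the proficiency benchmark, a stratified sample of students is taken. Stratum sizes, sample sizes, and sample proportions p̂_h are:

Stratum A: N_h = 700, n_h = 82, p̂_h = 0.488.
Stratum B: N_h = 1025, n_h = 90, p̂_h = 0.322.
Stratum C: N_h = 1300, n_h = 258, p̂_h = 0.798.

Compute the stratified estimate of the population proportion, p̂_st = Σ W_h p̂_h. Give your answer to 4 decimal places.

N = 3025; stratum weights W_h = N_h/N.
p̂_st = Σ W_h p̂_h = (700·0.488 + 1025·0.322 + 1300·0.798)/3025 = 0.56498

p̂_st ≈ 0.5650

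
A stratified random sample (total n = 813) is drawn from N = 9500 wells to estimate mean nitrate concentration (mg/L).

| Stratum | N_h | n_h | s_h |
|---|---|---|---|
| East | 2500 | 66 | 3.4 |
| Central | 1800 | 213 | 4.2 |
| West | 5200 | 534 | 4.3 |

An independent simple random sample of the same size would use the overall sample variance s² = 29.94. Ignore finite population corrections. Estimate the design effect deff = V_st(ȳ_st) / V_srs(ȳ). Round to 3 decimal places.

V̂(ȳ_st) = Σ W_h² s_h²/n_h, with W_h = N_h/N and N = 9500:
  stratum East: (2500/9500)²·3.4²/66 = 0.0121296
  stratum Central: (1800/9500)²·4.2²/213 = 0.00297315
  stratum West: (5200/9500)²·4.3²/534 = 0.0103742
V_st = 0.025477
V_srs = s²/n = 29.94/813 = 0.0368266
deff = V_st / V_srs = 0.025477/0.0368266 = 0.6918

deff ≈ 0.692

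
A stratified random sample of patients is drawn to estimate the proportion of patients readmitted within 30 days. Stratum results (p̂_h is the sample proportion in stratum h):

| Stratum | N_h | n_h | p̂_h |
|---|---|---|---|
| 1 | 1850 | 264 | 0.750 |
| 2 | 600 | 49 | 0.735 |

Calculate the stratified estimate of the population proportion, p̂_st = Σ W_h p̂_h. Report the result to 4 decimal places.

N = 2450; stratum weights W_h = N_h/N.
p̂_st = Σ W_h p̂_h = (1850·0.750 + 600·0.735)/2450 = 0.74633

p̂_st ≈ 0.7463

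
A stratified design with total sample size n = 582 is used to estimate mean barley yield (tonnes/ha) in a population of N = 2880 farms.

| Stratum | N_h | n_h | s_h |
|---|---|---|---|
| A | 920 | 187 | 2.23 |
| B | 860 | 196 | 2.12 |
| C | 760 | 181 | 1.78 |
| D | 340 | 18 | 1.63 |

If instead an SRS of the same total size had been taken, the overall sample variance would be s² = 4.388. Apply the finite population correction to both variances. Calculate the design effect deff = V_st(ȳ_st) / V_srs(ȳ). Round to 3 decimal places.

deff ≈ 1.100

V̂(ȳ_st) = Σ W_h² (1 − n_h/N_h) s_h²/n_h, with W_h = N_h/N and N = 2880:
  stratum A: (920/2880)²·(1 − 187/920)·2.23²/187 = 0.0021621
  stratum B: (860/2880)²·(1 − 196/860)·2.12²/196 = 0.00157869
  stratum C: (760/2880)²·(1 − 181/760)·1.78²/181 = 0.000928685
  stratum D: (340/2880)²·(1 − 18/340)·1.63²/18 = 0.00194829
V_st = 0.00661776
V_srs = (1 − 582/2880)·4.388/582 = 0.00601591
deff = V_st / V_srs = 0.00661776/0.00601591 = 1.1000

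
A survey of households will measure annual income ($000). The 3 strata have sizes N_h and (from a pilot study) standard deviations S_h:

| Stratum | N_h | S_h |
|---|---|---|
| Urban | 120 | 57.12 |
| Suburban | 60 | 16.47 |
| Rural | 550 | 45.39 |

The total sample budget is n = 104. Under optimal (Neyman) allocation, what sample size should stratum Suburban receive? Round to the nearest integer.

3

Neyman allocation: n_h = n · N_h S_h / Σ N_i S_i, with n = 104.
  stratum Urban: N_h·S_h = 120·57.12 = 6854.40
  stratum Suburban: N_h·S_h = 60·16.47 = 988.20
  stratum Rural: N_h·S_h = 550·45.39 = 24964.50
Σ N_h S_h = 32807.10
n for stratum Suburban = 104·988.20/32807.10 = 3.133 → 3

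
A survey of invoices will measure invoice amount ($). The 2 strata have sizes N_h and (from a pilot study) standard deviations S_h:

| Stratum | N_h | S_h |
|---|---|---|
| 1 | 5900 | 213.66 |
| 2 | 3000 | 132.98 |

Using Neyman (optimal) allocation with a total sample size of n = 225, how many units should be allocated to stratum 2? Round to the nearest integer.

Neyman allocation: n_h = n · N_h S_h / Σ N_i S_i, with n = 225.
  stratum 1: N_h·S_h = 5900·213.66 = 1260594.00
  stratum 2: N_h·S_h = 3000·132.98 = 398940.00
Σ N_h S_h = 1659534.00
n for stratum 2 = 225·398940.00/1659534.00 = 54.088 → 54

54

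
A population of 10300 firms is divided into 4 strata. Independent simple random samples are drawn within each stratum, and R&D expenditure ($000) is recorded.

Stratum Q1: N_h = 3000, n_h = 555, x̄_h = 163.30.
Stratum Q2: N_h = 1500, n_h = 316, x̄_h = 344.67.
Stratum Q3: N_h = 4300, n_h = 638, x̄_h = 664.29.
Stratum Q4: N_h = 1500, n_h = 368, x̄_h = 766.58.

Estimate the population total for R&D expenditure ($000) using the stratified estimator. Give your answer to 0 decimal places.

τ̂_st = Σ N_h x̄_h = 3000·163.30 + 1500·344.67 + 4300·664.29 + 1500·766.58 = 5013222

τ̂_st ≈ 5013222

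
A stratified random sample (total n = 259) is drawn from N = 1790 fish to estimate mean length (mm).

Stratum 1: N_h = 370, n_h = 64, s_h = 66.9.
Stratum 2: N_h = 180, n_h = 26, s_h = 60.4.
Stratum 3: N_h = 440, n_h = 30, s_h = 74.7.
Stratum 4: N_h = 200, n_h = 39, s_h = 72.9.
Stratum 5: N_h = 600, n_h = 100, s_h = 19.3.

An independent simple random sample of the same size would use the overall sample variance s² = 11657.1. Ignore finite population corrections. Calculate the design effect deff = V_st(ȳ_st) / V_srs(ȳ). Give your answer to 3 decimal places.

V̂(ȳ_st) = Σ W_h² s_h²/n_h, with W_h = N_h/N and N = 1790:
  stratum 1: (370/1790)²·66.9²/64 = 2.98792
  stratum 2: (180/1790)²·60.4²/26 = 1.41886
  stratum 3: (440/1790)²·74.7²/30 = 11.2388
  stratum 4: (200/1790)²·72.9²/39 = 1.70116
  stratum 5: (600/1790)²·19.3²/100 = 0.418515
V_st = 17.7652
V_srs = s²/n = 11657.1/259 = 45.0081
deff = V_st / V_srs = 17.7652/45.0081 = 0.3947

deff ≈ 0.395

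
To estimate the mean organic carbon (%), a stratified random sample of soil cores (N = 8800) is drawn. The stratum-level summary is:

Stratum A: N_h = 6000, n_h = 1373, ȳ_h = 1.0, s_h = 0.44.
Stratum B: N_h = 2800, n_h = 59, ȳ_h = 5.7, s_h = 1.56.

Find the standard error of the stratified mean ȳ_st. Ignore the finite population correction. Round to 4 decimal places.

SE(ȳ_st) ≈ 0.0651

V̂(ȳ_st) = Σ W_h² s_h²/n_h, with W_h = N_h/N and N = 8800:
  stratum A: (6000/8800)²·0.44²/1373 = 6.55499e-05
  stratum B: (2800/8800)²·1.56²/59 = 0.00417588
V̂(ȳ_st) = 0.00424143
SE(ȳ_st) = √0.00424143 = 0.0651263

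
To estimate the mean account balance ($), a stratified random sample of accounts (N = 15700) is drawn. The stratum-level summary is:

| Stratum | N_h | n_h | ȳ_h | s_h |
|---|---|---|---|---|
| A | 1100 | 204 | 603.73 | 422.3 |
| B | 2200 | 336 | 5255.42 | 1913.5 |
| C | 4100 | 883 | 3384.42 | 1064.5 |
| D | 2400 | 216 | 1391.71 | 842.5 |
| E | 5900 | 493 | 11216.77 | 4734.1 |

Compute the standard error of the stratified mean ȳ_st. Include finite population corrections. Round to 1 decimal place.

V̂(ȳ_st) = Σ W_h² (1 − n_h/N_h) s_h²/n_h, with W_h = N_h/N and N = 15700:
  stratum A: (1100/15700)²·(1 − 204/1100)·422.3²/204 = 3.49553
  stratum B: (2200/15700)²·(1 − 336/2200)·1913.5²/336 = 181.295
  stratum C: (4100/15700)²·(1 − 883/4100)·1064.5²/883 = 68.6699
  stratum D: (2400/15700)²·(1 − 216/2400)·842.5²/216 = 69.8796
  stratum E: (5900/15700)²·(1 − 493/5900)·4734.1²/493 = 5883.52
V̂(ȳ_st) = 6206.86
SE(ȳ_st) = √6206.86 = 78.7836

SE(ȳ_st) ≈ 78.8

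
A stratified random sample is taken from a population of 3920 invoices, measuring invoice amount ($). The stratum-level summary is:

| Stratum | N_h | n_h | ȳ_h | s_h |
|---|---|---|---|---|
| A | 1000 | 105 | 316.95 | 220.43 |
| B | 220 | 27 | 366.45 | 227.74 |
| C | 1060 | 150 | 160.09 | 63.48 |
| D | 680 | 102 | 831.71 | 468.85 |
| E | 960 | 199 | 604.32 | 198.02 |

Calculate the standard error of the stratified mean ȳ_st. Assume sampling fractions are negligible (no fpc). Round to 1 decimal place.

V̂(ȳ_st) = Σ W_h² s_h²/n_h, with W_h = N_h/N and N = 3920:
  stratum A: (1000/3920)²·220.43²/105 = 30.1148
  stratum B: (220/3920)²·227.74²/27 = 6.05046
  stratum C: (1060/3920)²·63.48²/150 = 1.96436
  stratum D: (680/3920)²·468.85²/102 = 64.8505
  stratum E: (960/3920)²·198.02²/199 = 11.8178
V̂(ȳ_st) = 114.798
SE(ȳ_st) = √114.798 = 10.7144

SE(ȳ_st) ≈ 10.7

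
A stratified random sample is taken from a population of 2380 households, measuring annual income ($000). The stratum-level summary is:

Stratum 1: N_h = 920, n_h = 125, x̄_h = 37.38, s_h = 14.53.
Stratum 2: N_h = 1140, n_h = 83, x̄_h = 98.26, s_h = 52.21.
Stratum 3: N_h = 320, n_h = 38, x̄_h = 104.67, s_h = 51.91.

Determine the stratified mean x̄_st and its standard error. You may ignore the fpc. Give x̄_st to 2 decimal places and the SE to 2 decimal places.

x̄_st = Σ W_h x̄_h = (920·37.38 + 1140·98.26 + 320·104.67)/2380 = 75.58840
V̂(x̄_st) = Σ W_h² s_h²/n_h, with W_h = N_h/N and N = 2380:
  stratum 1: (920/2380)²·14.53²/125 = 0.252373
  stratum 2: (1140/2380)²·52.21²/83 = 7.53503
  stratum 3: (320/2380)²·51.91²/38 = 1.28193
V̂(x̄_st) = 9.06934
SE(x̄_st) = √9.06934 = 3.01153

x̄_st ≈ 75.59, SE ≈ 3.01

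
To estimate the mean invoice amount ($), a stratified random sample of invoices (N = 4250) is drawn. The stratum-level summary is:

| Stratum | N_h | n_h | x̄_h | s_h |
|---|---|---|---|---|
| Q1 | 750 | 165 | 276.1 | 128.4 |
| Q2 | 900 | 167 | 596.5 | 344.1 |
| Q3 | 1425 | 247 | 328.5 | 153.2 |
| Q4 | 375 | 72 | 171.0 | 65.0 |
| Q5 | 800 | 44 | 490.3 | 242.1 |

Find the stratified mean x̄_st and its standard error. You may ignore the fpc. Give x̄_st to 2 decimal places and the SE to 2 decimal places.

x̄_st ≈ 392.57, SE ≈ 9.66

x̄_st = Σ W_h x̄_h = (750·276.1 + 900·596.5 + 1425·328.5 + 375·171.0 + 800·490.3)/4250 = 392.56529
V̂(x̄_st) = Σ W_h² s_h²/n_h, with W_h = N_h/N and N = 4250:
  stratum Q1: (750/4250)²·128.4²/165 = 3.11165
  stratum Q2: (900/4250)²·344.1²/167 = 31.7951
  stratum Q3: (1425/4250)²·153.2²/247 = 10.6825
  stratum Q4: (375/4250)²·65.0²/72 = 0.456856
  stratum Q5: (800/4250)²·242.1²/44 = 47.1997
V̂(x̄_st) = 93.2458
SE(x̄_st) = √93.2458 = 9.65638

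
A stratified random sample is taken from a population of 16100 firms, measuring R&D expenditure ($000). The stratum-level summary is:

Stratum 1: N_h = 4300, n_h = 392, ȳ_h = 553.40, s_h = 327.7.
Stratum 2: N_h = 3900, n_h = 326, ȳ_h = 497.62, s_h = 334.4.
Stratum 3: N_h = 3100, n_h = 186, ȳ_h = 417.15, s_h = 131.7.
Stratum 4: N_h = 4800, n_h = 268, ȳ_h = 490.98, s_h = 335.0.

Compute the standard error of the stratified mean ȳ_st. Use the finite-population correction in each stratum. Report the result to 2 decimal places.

SE(ȳ_st) ≈ 8.64

V̂(ȳ_st) = Σ W_h² (1 − n_h/N_h) s_h²/n_h, with W_h = N_h/N and N = 16100:
  stratum 1: (4300/16100)²·(1 − 392/4300)·327.7²/392 = 17.7598
  stratum 2: (3900/16100)²·(1 − 326/3900)·334.4²/326 = 18.4452
  stratum 3: (3100/16100)²·(1 − 186/3100)·131.7²/186 = 3.24981
  stratum 4: (4800/16100)²·(1 − 268/4800)·335.0²/268 = 35.1426
V̂(ȳ_st) = 74.5974
SE(ȳ_st) = √74.5974 = 8.63698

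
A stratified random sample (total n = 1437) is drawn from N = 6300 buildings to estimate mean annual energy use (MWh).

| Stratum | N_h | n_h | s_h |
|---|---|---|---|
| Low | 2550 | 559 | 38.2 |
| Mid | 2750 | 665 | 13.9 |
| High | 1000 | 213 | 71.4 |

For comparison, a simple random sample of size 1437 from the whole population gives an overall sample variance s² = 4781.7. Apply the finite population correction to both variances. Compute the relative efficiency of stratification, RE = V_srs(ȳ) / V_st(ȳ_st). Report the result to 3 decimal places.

V̂(ȳ_st) = Σ W_h² (1 − n_h/N_h) s_h²/n_h, with W_h = N_h/N and N = 6300:
  stratum Low: (2550/6300)²·(1 − 559/2550)·38.2²/559 = 0.333922
  stratum Mid: (2750/6300)²·(1 − 665/2750)·13.9²/665 = 0.0419726
  stratum High: (1000/6300)²·(1 − 213/1000)·71.4²/213 = 0.474581
V_st = 0.850476
V_srs = (1 − 1437/6300)·4781.7/1437 = 2.56856
Relative efficiency = V_srs / V_st = 2.56856/0.850476 = 3.0201

RE ≈ 3.020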